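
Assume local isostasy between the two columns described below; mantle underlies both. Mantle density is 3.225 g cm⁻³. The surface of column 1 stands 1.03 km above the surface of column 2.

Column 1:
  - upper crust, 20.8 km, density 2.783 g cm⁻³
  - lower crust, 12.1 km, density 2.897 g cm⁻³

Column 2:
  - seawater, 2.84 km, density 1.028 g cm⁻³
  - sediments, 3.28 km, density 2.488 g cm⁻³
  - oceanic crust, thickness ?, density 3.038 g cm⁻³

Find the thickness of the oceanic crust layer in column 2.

Take the compensation level at the base of the deeper column (depth z_c below the surface of column 1) and equate Σ ρ_i t_i down to z_c; mantle fills any gap and the z_c terms cancel.
Column 1: 20.8×2.783 + 12.1×2.897 + (z_c − 32.9)×3.225
Column 2: 1.03×0 + 2.84×1.028 + 3.28×2.488 + x×3.038 + (z_c − 1.03 − 6.12 − x)×3.225
The z_c×3.225 term appears on both sides and cancels. Collect the known terms of each column as K = Σ(ρt)_known − 3.225 × (depth of known layers): K_1 = 92.9401 − 3.225×32.9 = −13.1624; K_2 = 11.08016 − 3.225×(1.03 + 6.12) = −11.97859.
Balance: K_1 = K_2 − x×(3.225 − 3.038), so x = (K_2 − K_1)/(3.225 − 3.038) = 1.18381/0.187 = 6.33 km.

6.33 km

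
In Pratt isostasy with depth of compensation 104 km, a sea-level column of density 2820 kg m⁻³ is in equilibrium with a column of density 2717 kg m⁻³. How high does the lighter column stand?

3.94 km

ρ_ref D = ρ (D + h) → h = D (ρ_ref − ρ)/ρ.
h = 104 km × (2820 − 2717)/2717 = 3.94 km.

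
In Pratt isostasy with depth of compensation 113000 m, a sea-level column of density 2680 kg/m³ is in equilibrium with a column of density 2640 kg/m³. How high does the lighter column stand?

ρ_ref D = ρ (D + h) → h = D (ρ_ref − ρ)/ρ.
h = 113000 m × (2680 − 2640)/2640 = 1710 m.

1710 m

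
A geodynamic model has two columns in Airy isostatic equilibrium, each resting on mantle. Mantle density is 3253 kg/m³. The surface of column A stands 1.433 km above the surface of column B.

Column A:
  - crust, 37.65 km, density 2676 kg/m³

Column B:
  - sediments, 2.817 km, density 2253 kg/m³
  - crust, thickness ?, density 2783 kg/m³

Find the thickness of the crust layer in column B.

30.3 km

Take the compensation level at the base of the deeper column (depth z_c below the surface of column A) and equate Σ ρ_i t_i down to z_c; mantle fills any gap and the z_c terms cancel.
Column A: 37.65×2676 + (z_c − 37.65)×3253
Column B: 1.433×0 + 2.817×2253 + x×2783 + (z_c − 1.433 − 2.817 − x)×3253
The z_c×3253 term appears on both sides and cancels. Collect the known terms of each column as K = Σ(ρt)_known − 3253 × (depth of known layers): K_A = 100751.4 − 3253×37.65 = −21724.05; K_B = 6346.701 − 3253×(1.433 + 2.817) = −7478.549.
Balance: K_A = K_B − x×(3253 − 2783), so x = (K_B − K_A)/(3253 − 2783) = 14245.5/470 = 30.3 km.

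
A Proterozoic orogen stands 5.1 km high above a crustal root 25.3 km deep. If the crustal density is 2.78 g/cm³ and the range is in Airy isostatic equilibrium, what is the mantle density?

3.34 g/cm³

Airy balance: ρ_c h = (ρ_m − ρ_c) r → ρ_m = ρ_c (1 + h/r).
ρ_m = 2.78 × (1 + 5.1 km/25.3 km) = 3.34 g/cm³.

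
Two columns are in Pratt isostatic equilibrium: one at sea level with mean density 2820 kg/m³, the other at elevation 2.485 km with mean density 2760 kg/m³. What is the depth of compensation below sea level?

ρ_ref D = ρ (D + h) → D (ρ_ref − ρ) = ρ h.
D = ρ h/(ρ_ref − ρ) = 2760 × 2.485 km/(2820 − 2760) = 114 km.

114 km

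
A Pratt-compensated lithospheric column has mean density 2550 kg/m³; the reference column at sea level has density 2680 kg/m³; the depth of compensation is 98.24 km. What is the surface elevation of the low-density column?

ρ_ref D = ρ (D + h) → h = D (ρ_ref − ρ)/ρ.
h = 98.24 km × (2680 − 2550)/2550 = 5.01 km.

5.01 km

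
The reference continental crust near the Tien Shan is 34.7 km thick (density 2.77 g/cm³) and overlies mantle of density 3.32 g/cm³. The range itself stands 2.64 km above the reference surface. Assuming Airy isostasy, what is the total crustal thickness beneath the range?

50.6 km

Root depth r = h ρ_c / (ρ_m − ρ_c) = 2.64 km × 2.77 / 0.55 = 13.3 km.
Total thickness = T + h + r = 34.7 km + 2.64 km + 13.3 km = 50.6 km.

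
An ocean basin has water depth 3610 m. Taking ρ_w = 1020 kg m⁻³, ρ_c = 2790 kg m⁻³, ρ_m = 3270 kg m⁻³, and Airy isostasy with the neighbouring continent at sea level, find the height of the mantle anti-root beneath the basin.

13300 m

Equating mass per unit area of the two columns: replacing crust with seawater at the top is compensated by replacing crust with mantle at the base: d (ρ_c − ρ_w) = a (ρ_m − ρ_c).
a = d (ρ_c − ρ_w)/(ρ_m − ρ_c) = 3610 m × 1770/480 = 13300 m.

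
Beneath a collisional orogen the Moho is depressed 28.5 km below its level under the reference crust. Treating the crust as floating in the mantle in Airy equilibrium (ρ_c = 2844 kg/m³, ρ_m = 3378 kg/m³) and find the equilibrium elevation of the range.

5.35 km

Equating mass per unit area of the two columns: ρ_c h = (ρ_m − ρ_c) r.
h = r (ρ_m − ρ_c) / ρ_c = 28.5 km × (3378 − 2844) / 2844 = 5.35 km.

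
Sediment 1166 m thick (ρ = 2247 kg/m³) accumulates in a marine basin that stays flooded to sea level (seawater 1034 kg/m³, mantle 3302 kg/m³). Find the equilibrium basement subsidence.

Submarine loading: the sediment displaces seawater, and the subsidence is in turn flooded, so s (ρ_m − ρ_w) = t (ρ_sed − ρ_w).
s = 1166 m × (2247 − 1034) / (3302 − 1034) = 624 m.

624 m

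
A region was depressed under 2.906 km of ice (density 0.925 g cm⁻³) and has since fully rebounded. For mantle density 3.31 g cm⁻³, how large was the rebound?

0.812 km

Removing the load lets mantle flow back in; uplift u satisfies ρ_ice t = ρ_m u.
u = t ρ_ice/ρ_m = 2.906 km × 0.925/3.31 = 0.812 km.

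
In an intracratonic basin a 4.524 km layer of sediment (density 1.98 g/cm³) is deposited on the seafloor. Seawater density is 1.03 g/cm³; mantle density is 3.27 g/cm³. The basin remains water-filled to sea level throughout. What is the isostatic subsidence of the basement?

Submarine loading: the sediment displaces seawater, and the subsidence is in turn flooded, so s (ρ_m − ρ_w) = t (ρ_sed − ρ_w).
s = 4.524 km × (1.98 − 1.03) / (3.27 − 1.03) = 1.92 km.

1.92 km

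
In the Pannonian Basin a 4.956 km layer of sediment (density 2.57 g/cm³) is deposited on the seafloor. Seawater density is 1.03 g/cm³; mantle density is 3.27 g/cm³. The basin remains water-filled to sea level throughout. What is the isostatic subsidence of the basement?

3.41 km

Submarine loading: the sediment displaces seawater, and the subsidence is in turn flooded, so s (ρ_m − ρ_w) = t (ρ_sed − ρ_w).
s = 4.956 km × (2.57 − 1.03) / (3.27 − 1.03) = 3.41 km.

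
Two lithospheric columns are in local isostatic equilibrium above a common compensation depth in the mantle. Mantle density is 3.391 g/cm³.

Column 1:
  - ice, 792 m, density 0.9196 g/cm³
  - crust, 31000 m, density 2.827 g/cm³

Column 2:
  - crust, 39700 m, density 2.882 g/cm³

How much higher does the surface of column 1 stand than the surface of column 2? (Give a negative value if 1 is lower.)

−226 m

For any compensation level in the mantle, the mantle terms cancel and isostasy reduces to e = (Σt_1 − Σt_2) − (Σ(ρt)_1 − Σ(ρt)_2) / ρ_m.
Σt_1 = 31792 m; Σt_2 = 39700 m; Σ(ρt)_1 = 88365.3232; Σ(ρt)_2 = 114415.4 (in m·g/cm³).
e = (31792 − 39700) − (88365.3232 − 114415.4) / 3.391 = −226 m.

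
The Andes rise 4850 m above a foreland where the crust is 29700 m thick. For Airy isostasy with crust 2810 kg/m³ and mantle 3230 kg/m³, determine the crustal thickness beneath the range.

Root depth r = h ρ_c / (ρ_m − ρ_c) = 4850 m × 2810 / 420 = 32450 m.
Total thickness = T + h + r = 29700 m + 4850 m + 32450 m = 67000 m.

67000 m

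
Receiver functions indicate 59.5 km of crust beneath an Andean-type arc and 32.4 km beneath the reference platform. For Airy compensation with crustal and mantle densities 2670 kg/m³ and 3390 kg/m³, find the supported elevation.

5.76 km

Excess crust Δ = 59.5 km − 32.4 km = 27.1 km, split between elevation h and root r with h + r = Δ.
Airy balance ρ_c h = (ρ_m − ρ_c) r gives r = h ρ_c/(ρ_m − ρ_c), so h (1 + ρ_c/(ρ_m − ρ_c)) = Δ, i.e. h = Δ (ρ_m − ρ_c)/ρ_m.
h = 27.1 km × 720/3390 = 5.76 km.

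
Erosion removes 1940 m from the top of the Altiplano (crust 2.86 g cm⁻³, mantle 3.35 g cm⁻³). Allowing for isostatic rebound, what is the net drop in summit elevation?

Rebound u = e ρ_c/ρ_m = 1940 m × 2.86/3.35 = 1656 m.
Net surface drop = e − u = 1940 m − 1656 m = e (ρ_m − ρ_c)/ρ_m = 284 m.

284 m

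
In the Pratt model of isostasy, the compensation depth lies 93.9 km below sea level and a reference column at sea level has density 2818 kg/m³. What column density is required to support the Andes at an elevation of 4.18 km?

2700 kg/m³

Pratt balance: ρ_ref D = ρ (D + h).
ρ = ρ_ref D/(D + h) = 2818 × 93.9 km/(93.9 km + 4.18 km) = 2700 kg/m³.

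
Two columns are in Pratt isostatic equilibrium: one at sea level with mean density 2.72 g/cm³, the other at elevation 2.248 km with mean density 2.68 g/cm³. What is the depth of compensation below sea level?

ρ_ref D = ρ (D + h) → D (ρ_ref − ρ) = ρ h.
D = ρ h/(ρ_ref − ρ) = 2.68 × 2.248 km/(2.72 − 2.68) = 151 km.

151 km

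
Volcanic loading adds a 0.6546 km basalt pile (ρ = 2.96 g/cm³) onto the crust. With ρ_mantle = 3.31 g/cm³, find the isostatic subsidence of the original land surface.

Subaerial loading: s = t ρ_load / ρ_m.
s = 0.6546 km × 2.96/3.31 = 0.585 km.

0.585 km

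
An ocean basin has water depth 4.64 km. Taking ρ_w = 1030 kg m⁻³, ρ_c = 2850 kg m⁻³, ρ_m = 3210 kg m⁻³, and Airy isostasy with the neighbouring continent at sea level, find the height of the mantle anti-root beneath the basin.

Equating mass per unit area of the two columns: replacing crust with seawater at the top is compensated by replacing crust with mantle at the base: d (ρ_c − ρ_w) = a (ρ_m − ρ_c).
a = d (ρ_c − ρ_w)/(ρ_m − ρ_c) = 4.64 km × 1820/360 = 23.5 km.

23.5 km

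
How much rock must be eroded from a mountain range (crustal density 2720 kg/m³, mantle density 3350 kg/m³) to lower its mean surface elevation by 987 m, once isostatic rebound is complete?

5250 m

Net drop Δ = e − u = e − e ρ_c/ρ_m = e (ρ_m − ρ_c)/ρ_m.
e = Δ ρ_m/(ρ_m − ρ_c) = 987 m × 3350/630 = 5250 m.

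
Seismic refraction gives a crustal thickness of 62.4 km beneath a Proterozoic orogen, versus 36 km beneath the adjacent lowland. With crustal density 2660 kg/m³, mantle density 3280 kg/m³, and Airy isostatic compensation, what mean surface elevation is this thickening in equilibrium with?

4.99 km

Excess crust Δ = 62.4 km − 36 km = 26.4 km, split between elevation h and root r with h + r = Δ.
Airy balance ρ_c h = (ρ_m − ρ_c) r gives r = h ρ_c/(ρ_m − ρ_c), so h (1 + ρ_c/(ρ_m − ρ_c)) = Δ, i.e. h = Δ (ρ_m − ρ_c)/ρ_m.
h = 26.4 km × 620/3280 = 4.99 km.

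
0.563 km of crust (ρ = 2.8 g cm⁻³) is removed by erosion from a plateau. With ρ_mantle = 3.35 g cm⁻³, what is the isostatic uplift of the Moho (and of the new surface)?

0.471 km

Unloading: uplift u = e ρ_c/ρ_m = 0.563 km × 2.8/3.35 = 0.471 km.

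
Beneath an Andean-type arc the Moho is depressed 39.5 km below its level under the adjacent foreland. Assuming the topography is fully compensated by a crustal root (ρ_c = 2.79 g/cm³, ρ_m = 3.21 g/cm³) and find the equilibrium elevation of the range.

Isostatic balance requires: ρ_c h = (ρ_m − ρ_c) r.
h = r (ρ_m − ρ_c) / ρ_c = 39.5 km × (3.21 − 2.79) / 2.79 = 5.95 km.

5.95 km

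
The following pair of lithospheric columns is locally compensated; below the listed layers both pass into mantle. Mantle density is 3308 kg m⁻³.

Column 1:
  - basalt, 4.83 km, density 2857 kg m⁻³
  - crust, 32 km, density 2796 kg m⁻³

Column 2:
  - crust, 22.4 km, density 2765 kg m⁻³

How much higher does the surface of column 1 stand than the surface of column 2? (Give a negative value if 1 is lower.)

For any compensation level in the mantle, the mantle terms cancel and isostasy reduces to e = (Σt_1 − Σt_2) − (Σ(ρt)_1 − Σ(ρt)_2) / ρ_m.
Σt_1 = 36.83 km; Σt_2 = 22.4 km; Σ(ρt)_1 = 103271.31; Σ(ρt)_2 = 61936 (in km·kg m⁻³).
e = (36.83 − 22.4) − (103271.31 − 61936) / 3308 = 1.93 km.

1.93 km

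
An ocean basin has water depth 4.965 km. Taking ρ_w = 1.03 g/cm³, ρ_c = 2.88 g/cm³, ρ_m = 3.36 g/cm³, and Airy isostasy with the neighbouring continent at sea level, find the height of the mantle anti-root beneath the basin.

Equating mass per unit area of the two columns: replacing crust with seawater at the top is compensated by replacing crust with mantle at the base: d (ρ_c − ρ_w) = a (ρ_m − ρ_c).
a = d (ρ_c − ρ_w)/(ρ_m − ρ_c) = 4.965 km × 1.85/0.48 = 19.1 km.

19.1 km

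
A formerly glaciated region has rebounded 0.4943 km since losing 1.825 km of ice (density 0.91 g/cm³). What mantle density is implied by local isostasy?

ρ_m = ρ_ice t / u = 0.91 × 1.825 km/0.4943 km = 3.36 g/cm³.

3.36 g/cm³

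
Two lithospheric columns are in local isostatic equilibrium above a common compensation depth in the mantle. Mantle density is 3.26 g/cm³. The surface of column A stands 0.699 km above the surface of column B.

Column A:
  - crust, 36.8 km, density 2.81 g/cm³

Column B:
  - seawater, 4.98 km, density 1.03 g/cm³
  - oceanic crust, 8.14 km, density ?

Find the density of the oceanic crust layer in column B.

2.87 g/cm³

Take the compensation level at the base of the deeper column (depth z_c below the surface of column A) and equate Σ ρ_i t_i down to z_c; mantle fills any gap and the z_c terms cancel.
Column A: 36.8×2.81 + (z_c − 36.8)×3.26
Column B: 0.699×0 + 4.98×1.03 + 8.14×ρ + (z_c − 0.699 − 13.12)×3.26
The z_c×3.26 term appears on both sides and cancels. Collect the known terms of each column as K = Σ(ρt)_known − 3.26 × (depth of known layers): K_A = 103.408 − 3.26×36.8 = −16.56; K_B = 5.1294 − 3.26×(0.699 + 13.12) = −39.92054.
Balance: K_A = K_B + 8.14×ρ, so ρ = (K_A − K_B)/8.14 = 23.3605/8.14 = 2.87 g/cm³.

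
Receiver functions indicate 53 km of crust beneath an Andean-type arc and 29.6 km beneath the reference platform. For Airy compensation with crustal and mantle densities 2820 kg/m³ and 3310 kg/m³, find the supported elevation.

Excess crust Δ = 53 km − 29.6 km = 23.4 km, split between elevation h and root r with h + r = Δ.
Airy balance ρ_c h = (ρ_m − ρ_c) r gives r = h ρ_c/(ρ_m − ρ_c), so h (1 + ρ_c/(ρ_m − ρ_c)) = Δ, i.e. h = Δ (ρ_m − ρ_c)/ρ_m.
h = 23.4 km × 490/3310 = 3.46 km.

3.46 km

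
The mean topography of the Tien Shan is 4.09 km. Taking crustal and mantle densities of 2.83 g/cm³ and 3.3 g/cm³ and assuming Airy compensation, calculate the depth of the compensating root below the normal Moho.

Isostatic balance requires: the weight of the topography is balanced by the buoyancy of the root, ρ_c h = (ρ_m − ρ_c) r.
r = h · ρ_c / (ρ_m − ρ_c) = 4.09 km × 2.83 / (3.3 − 2.83) = 24.6 km.

24.6 km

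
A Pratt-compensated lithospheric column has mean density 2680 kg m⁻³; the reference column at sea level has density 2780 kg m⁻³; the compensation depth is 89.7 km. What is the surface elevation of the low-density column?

ρ_ref D = ρ (D + h) → h = D (ρ_ref − ρ)/ρ.
h = 89.7 km × (2780 − 2680)/2680 = 3.35 km.

3.35 km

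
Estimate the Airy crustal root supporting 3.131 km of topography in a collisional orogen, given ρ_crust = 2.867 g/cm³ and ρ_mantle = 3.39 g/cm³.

By Archimedes' principle applied to the lithosphere: the weight of the topography is balanced by the buoyancy of the root, ρ_c h = (ρ_m − ρ_c) r.
r = h · ρ_c / (ρ_m − ρ_c) = 3.131 km × 2.867 / (3.39 − 2.867) = 17.2 km.

17.2 km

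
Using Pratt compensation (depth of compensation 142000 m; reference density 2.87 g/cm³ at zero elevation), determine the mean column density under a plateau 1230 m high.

2.85 g/cm³

Pratt balance: ρ_ref D = ρ (D + h).
ρ = ρ_ref D/(D + h) = 2.87 × 142000 m/(142000 m + 1230 m) = 2.85 g/cm³.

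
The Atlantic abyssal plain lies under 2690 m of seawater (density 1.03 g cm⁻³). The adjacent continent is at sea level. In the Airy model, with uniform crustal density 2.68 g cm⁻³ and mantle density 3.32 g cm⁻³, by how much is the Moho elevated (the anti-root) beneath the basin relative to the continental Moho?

Equating mass per unit area of the two columns: replacing crust with seawater at the top is compensated by replacing crust with mantle at the base: d (ρ_c − ρ_w) = a (ρ_m − ρ_c).
a = d (ρ_c − ρ_w)/(ρ_m − ρ_c) = 2690 m × 1.65/0.64 = 6940 m.

6940 m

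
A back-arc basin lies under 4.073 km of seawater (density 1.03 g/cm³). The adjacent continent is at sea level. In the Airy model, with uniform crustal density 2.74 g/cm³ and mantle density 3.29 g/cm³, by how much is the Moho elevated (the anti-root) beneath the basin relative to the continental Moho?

12.7 km

Isostatic balance requires: replacing crust with seawater at the top is compensated by replacing crust with mantle at the base: d (ρ_c − ρ_w) = a (ρ_m − ρ_c).
a = d (ρ_c − ρ_w)/(ρ_m − ρ_c) = 4.073 km × 1.71/0.55 = 12.7 km.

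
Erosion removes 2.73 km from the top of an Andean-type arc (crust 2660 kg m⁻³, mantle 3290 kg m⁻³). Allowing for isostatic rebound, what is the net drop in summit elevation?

Rebound u = e ρ_c/ρ_m = 2.73 km × 2660/3290 = 2.207 km.
Net surface drop = e − u = 2.73 km − 2.207 km = e (ρ_m − ρ_c)/ρ_m = 0.523 km.

0.523 km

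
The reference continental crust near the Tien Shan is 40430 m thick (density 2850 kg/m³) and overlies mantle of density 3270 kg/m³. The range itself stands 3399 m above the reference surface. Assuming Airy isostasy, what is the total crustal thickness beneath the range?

66900 m

Root depth r = h ρ_c / (ρ_m − ρ_c) = 3399 m × 2850 / 420 = 23060 m.
Total thickness = T + h + r = 40430 m + 3399 m + 23060 m = 66900 m.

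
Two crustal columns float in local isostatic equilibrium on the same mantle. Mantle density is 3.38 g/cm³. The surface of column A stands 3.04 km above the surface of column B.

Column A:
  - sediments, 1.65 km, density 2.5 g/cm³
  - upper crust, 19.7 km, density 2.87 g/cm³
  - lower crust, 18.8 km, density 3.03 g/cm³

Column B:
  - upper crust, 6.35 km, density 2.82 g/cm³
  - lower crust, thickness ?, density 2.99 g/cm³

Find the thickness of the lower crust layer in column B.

10.9 km

Take the compensation level at the base of the deeper column (depth z_c below the surface of column A) and equate Σ ρ_i t_i down to z_c; mantle fills any gap and the z_c terms cancel.
Column A: 1.65×2.5 + 19.7×2.87 + 18.8×3.03 + (z_c − 40.15)×3.38
Column B: 3.04×0 + 6.35×2.82 + x×2.99 + (z_c − 3.04 − 6.35 − x)×3.38
The z_c×3.38 term appears on both sides and cancels. Collect the known terms of each column as K = Σ(ρt)_known − 3.38 × (depth of known layers): K_A = 117.628 − 3.38×40.15 = −18.079; K_B = 17.907 − 3.38×(3.04 + 6.35) = −13.8312.
Balance: K_A = K_B − x×(3.38 − 2.99), so x = (K_B − K_A)/(3.38 − 2.99) = 4.2478/0.39 = 10.9 km.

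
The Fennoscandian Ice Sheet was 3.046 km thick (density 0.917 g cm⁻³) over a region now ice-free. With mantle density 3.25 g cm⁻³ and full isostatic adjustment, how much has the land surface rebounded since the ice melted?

Removing the load lets mantle flow back in; uplift u satisfies ρ_ice t = ρ_m u.
u = t ρ_ice/ρ_m = 3.046 km × 0.917/3.25 = 0.859 km.

0.859 km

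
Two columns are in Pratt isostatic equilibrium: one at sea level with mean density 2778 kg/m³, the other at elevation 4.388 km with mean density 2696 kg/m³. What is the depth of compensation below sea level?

144 km

ρ_ref D = ρ (D + h) → D (ρ_ref − ρ) = ρ h.
D = ρ h/(ρ_ref − ρ) = 2696 × 4.388 km/(2778 − 2696) = 144 km.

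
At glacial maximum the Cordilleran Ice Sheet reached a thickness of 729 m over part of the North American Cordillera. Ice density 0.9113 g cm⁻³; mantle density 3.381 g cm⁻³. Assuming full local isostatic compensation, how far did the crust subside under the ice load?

Equating mass per unit area of the two columns: the ice load ρ_ice t is balanced by mantle displaced below, ρ_m s.
s = t ρ_ice / ρ_m = 729 m × 0.9113/3.381 = 196 m.

196 m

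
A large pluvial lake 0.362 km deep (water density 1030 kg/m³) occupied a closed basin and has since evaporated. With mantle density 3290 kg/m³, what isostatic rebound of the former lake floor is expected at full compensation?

u = d ρ_w/ρ_m = 0.362 km × 1030/3290 = 0.113 km.

0.113 km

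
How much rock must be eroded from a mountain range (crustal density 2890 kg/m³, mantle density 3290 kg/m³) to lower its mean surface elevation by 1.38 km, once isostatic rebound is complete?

Net drop Δ = e − u = e − e ρ_c/ρ_m = e (ρ_m − ρ_c)/ρ_m.
e = Δ ρ_m/(ρ_m − ρ_c) = 1.38 km × 3290/400 = 11.4 km.

11.4 km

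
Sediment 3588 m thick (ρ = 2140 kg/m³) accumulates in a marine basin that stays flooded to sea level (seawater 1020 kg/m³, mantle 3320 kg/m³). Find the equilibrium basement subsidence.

1750 m

Submarine loading: the sediment displaces seawater, and the subsidence is in turn flooded, so s (ρ_m − ρ_w) = t (ρ_sed − ρ_w).
s = 3588 m × (2140 − 1020) / (3320 − 1020) = 1750 m.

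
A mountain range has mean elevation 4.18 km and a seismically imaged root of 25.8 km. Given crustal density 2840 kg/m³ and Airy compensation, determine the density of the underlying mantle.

Airy balance: ρ_c h = (ρ_m − ρ_c) r → ρ_m = ρ_c (1 + h/r).
ρ_m = 2840 × (1 + 4.18 km/25.8 km) = 3300 kg/m³.

3300 kg/m³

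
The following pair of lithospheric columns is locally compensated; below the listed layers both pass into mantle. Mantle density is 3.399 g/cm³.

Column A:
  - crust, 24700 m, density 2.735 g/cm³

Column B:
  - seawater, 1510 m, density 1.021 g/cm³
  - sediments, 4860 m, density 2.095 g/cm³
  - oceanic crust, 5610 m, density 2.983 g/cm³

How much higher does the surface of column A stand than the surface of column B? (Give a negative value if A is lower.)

1220 m

For any compensation level in the mantle, the mantle terms cancel and isostasy reduces to e = (Σt_A − Σt_B) − (Σ(ρt)_A − Σ(ρt)_B) / ρ_m.
Σt_A = 24700 m; Σt_B = 11980 m; Σ(ρt)_A = 67554.5; Σ(ρt)_B = 28458.04 (in m·g/cm³).
e = (24700 − 11980) − (67554.5 − 28458.04) / 3.399 = 1220 m.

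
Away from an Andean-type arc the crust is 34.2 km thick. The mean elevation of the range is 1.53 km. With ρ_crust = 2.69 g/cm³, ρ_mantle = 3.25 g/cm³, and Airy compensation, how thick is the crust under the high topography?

43.1 km

Root depth r = h ρ_c / (ρ_m − ρ_c) = 1.53 km × 2.69 / 0.56 = 7.349 km.
Total thickness = T + h + r = 34.2 km + 1.53 km + 7.349 km = 43.1 km.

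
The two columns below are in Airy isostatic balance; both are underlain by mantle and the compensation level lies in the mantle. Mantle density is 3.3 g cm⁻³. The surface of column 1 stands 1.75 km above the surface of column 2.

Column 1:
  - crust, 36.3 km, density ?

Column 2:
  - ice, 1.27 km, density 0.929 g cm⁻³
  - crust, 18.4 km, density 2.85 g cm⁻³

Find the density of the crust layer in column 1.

2.83 g cm⁻³

Take the compensation level at the base of the deeper column (depth z_c below the surface of column 1) and equate Σ ρ_i t_i down to z_c; mantle fills any gap and the z_c terms cancel.
Column 1: 36.3×ρ + (z_c − 36.3)×3.3
Column 2: 1.75×0 + 1.27×0.929 + 18.4×2.85 + (z_c − 1.75 − 19.67)×3.3
The z_c×3.3 term appears on both sides and cancels. Collect the known terms of each column as K = Σ(ρt)_known − 3.3 × (depth of known layers): K_1 = 0 − 3.3×36.3 = −119.79; K_2 = 53.61983 − 3.3×(1.75 + 19.67) = −17.06617.
Balance: K_1 + 36.3×ρ = K_2, so ρ = (K_2 − K_1)/36.3 = 102.724/36.3 = 2.83 g cm⁻³.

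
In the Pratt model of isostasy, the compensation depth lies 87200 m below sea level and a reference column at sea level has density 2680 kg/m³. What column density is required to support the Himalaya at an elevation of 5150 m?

Pratt balance: ρ_ref D = ρ (D + h).
ρ = ρ_ref D/(D + h) = 2680 × 87200 m/(87200 m + 5150 m) = 2530 kg/m³.

2530 kg/m³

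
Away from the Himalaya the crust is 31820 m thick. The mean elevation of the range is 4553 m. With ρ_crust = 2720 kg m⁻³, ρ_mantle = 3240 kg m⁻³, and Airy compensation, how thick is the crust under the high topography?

Root depth r = h ρ_c / (ρ_m − ρ_c) = 4553 m × 2720 / 520 = 23820 m.
Total thickness = T + h + r = 31820 m + 4553 m + 23820 m = 60200 m.

60200 m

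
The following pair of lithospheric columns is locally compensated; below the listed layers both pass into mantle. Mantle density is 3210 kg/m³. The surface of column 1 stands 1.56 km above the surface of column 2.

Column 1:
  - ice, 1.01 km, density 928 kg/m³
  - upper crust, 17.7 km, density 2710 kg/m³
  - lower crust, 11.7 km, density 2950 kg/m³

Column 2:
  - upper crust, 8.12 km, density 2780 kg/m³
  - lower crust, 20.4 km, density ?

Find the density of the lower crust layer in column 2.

Take the compensation level at the base of the deeper column (depth z_c below the surface of column 1) and equate Σ ρ_i t_i down to z_c; mantle fills any gap and the z_c terms cancel.
Column 1: 1.01×928 + 17.7×2710 + 11.7×2950 + (z_c − 30.41)×3210
Column 2: 1.56×0 + 8.12×2780 + 20.4×ρ + (z_c − 1.56 − 28.52)×3210
The z_c×3210 term appears on both sides and cancels. Collect the known terms of each column as K = Σ(ρt)_known − 3210 × (depth of known layers): K_1 = 83419.28 − 3210×30.41 = −14196.82; K_2 = 22573.6 − 3210×(1.56 + 28.52) = −73983.2.
Balance: K_1 = K_2 + 20.4×ρ, so ρ = (K_1 − K_2)/20.4 = 59786.4/20.4 = 2930 kg/m³.

2930 kg/m³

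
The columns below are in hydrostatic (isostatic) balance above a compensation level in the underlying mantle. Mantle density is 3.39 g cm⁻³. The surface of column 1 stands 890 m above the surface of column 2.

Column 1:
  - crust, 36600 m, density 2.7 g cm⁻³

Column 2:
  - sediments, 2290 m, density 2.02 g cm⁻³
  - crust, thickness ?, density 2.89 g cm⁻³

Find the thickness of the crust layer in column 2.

38200 m

Take the compensation level at the base of the deeper column (depth z_c below the surface of column 1) and equate Σ ρ_i t_i down to z_c; mantle fills any gap and the z_c terms cancel.
Column 1: 36600×2.7 + (z_c − 36600)×3.39
Column 2: 890×0 + 2290×2.02 + x×2.89 + (z_c − 890 − 2290 − x)×3.39
The z_c×3.39 term appears on both sides and cancels. Collect the known terms of each column as K = Σ(ρt)_known − 3.39 × (depth of known layers): K_1 = 98820 − 3.39×36600 = −25254; K_2 = 4625.8 − 3.39×(890 + 2290) = −6154.4.
Balance: K_1 = K_2 − x×(3.39 − 2.89), so x = (K_2 − K_1)/(3.39 − 2.89) = 19099.6/0.5 = 38200 m.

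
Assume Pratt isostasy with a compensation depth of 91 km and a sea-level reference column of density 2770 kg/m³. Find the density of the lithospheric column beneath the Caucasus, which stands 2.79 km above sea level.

Pratt balance: ρ_ref D = ρ (D + h).
ρ = ρ_ref D/(D + h) = 2770 × 91 km/(91 km + 2.79 km) = 2690 kg/m³.

2690 kg/m³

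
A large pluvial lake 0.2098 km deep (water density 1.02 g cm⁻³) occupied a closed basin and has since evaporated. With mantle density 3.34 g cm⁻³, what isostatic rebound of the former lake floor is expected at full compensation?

u = d ρ_w/ρ_m = 0.2098 km × 1.02/3.34 = 0.0641 km.

0.0641 km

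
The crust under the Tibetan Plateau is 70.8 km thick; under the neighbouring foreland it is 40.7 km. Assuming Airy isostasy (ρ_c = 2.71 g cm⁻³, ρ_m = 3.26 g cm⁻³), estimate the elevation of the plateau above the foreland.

5.08 km

Excess crust Δ = 70.8 km − 40.7 km = 30.1 km, split between elevation h and root r with h + r = Δ.
Airy balance ρ_c h = (ρ_m − ρ_c) r gives r = h ρ_c/(ρ_m − ρ_c), so h (1 + ρ_c/(ρ_m − ρ_c)) = Δ, i.e. h = Δ (ρ_m − ρ_c)/ρ_m.
h = 30.1 km × 0.55/3.26 = 5.08 km.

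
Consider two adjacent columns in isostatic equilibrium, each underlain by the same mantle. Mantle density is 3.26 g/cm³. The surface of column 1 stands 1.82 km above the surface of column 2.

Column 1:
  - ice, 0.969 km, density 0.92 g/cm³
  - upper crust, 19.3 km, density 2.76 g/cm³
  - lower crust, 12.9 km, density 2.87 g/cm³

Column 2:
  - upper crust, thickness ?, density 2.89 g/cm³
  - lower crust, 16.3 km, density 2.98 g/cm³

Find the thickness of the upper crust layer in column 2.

17.4 km

Take the compensation level at the base of the deeper column (depth z_c below the surface of column 1) and equate Σ ρ_i t_i down to z_c; mantle fills any gap and the z_c terms cancel.
Column 1: 0.969×0.92 + 19.3×2.76 + 12.9×2.87 + (z_c − 33.169)×3.26
Column 2: 1.82×0 + x×2.89 + 16.3×2.98 + (z_c − 1.82 − 16.3 − x)×3.26
The z_c×3.26 term appears on both sides and cancels. Collect the known terms of each column as K = Σ(ρt)_known − 3.26 × (depth of known layers): K_1 = 91.18248 − 3.26×33.169 = −16.94846; K_2 = 48.574 − 3.26×(1.82 + 16.3) = −10.4972.
Balance: K_1 = K_2 − x×(3.26 − 2.89), so x = (K_2 − K_1)/(3.26 − 2.89) = 6.45126/0.37 = 17.4 km.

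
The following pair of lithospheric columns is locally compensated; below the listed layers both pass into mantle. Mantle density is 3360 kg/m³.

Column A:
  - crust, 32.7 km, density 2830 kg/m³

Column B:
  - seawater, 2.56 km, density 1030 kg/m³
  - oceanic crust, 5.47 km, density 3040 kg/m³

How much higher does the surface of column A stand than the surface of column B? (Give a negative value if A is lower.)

For any compensation level in the mantle, the mantle terms cancel and isostasy reduces to e = (Σt_A − Σt_B) − (Σ(ρt)_A − Σ(ρt)_B) / ρ_m.
Σt_A = 32.7 km; Σt_B = 8.03 km; Σ(ρt)_A = 92541; Σ(ρt)_B = 19265.6 (in km·kg/m³).
e = (32.7 − 8.03) − (92541 − 19265.6) / 3360 = 2.86 km.

2.86 km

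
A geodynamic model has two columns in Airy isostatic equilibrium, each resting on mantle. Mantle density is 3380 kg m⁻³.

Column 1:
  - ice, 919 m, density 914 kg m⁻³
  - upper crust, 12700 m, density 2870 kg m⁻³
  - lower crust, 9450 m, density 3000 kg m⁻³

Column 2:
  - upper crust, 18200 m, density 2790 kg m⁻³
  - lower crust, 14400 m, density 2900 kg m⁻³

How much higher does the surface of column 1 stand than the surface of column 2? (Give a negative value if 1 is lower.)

−1570 m

For any compensation level in the mantle, the mantle terms cancel and isostasy reduces to e = (Σt_1 − Σt_2) − (Σ(ρt)_1 − Σ(ρt)_2) / ρ_m.
Σt_1 = 23069 m; Σt_2 = 32600 m; Σ(ρt)_1 = 65638966; Σ(ρt)_2 = 92538000 (in m·kg m⁻³).
e = (23069 − 32600) − (65638966 − 92538000) / 3380 = −1570 m.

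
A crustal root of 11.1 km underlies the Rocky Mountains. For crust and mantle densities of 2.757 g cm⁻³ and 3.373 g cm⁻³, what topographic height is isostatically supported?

By Archimedes' principle applied to the lithosphere: ρ_c h = (ρ_m − ρ_c) r.
h = r (ρ_m − ρ_c) / ρ_c = 11.1 km × (3.373 − 2.757) / 2.757 = 2.48 km.

2.48 km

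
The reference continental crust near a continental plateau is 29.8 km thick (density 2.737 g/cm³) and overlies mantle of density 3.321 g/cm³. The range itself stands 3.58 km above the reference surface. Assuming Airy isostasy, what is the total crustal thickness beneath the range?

50.2 km

Root depth r = h ρ_c / (ρ_m − ρ_c) = 3.58 km × 2.737 / 0.584 = 16.78 km.
Total thickness = T + h + r = 29.8 km + 3.58 km + 16.78 km = 50.2 km.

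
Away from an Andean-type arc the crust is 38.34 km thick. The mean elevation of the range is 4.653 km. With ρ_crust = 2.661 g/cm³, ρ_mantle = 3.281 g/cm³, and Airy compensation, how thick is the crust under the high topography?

63 km

Root depth r = h ρ_c / (ρ_m − ρ_c) = 4.653 km × 2.661 / 0.62 = 19.97 km.
Total thickness = T + h + r = 38.34 km + 4.653 km + 19.97 km = 63 km.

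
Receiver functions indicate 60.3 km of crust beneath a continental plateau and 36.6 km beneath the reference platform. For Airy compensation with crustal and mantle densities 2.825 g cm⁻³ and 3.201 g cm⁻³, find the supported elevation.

2.78 km

Excess crust Δ = 60.3 km − 36.6 km = 23.7 km, split between elevation h and root r with h + r = Δ.
Airy balance ρ_c h = (ρ_m − ρ_c) r gives r = h ρ_c/(ρ_m − ρ_c), so h (1 + ρ_c/(ρ_m − ρ_c)) = Δ, i.e. h = Δ (ρ_m − ρ_c)/ρ_m.
h = 23.7 km × 0.376/3.201 = 2.78 km.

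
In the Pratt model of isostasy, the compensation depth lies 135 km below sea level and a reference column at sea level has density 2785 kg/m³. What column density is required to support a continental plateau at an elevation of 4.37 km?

2700 kg/m³

Pratt balance: ρ_ref D = ρ (D + h).
ρ = ρ_ref D/(D + h) = 2785 × 135 km/(135 km + 4.37 km) = 2700 kg/m³.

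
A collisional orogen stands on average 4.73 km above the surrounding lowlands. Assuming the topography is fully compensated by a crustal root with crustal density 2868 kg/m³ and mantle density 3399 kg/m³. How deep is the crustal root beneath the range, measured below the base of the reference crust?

For local isostatic compensation: the weight of the topography is balanced by the buoyancy of the root, ρ_c h = (ρ_m − ρ_c) r.
r = h · ρ_c / (ρ_m − ρ_c) = 4.73 km × 2868 / (3399 − 2868) = 25.5 km.

25.5 km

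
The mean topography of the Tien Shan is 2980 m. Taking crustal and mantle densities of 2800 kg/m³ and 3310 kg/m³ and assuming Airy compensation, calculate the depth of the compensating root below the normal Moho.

Isostatic balance requires: the weight of the topography is balanced by the buoyancy of the root, ρ_c h = (ρ_m − ρ_c) r.
r = h · ρ_c / (ρ_m − ρ_c) = 2980 m × 2800 / (3310 − 2800) = 16400 m.

16400 m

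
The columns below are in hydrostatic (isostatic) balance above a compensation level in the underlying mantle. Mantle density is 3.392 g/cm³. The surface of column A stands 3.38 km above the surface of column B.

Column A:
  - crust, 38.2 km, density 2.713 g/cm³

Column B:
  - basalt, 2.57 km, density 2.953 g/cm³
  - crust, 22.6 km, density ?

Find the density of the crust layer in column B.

Take the compensation level at the base of the deeper column (depth z_c below the surface of column A) and equate Σ ρ_i t_i down to z_c; mantle fills any gap and the z_c terms cancel.
Column A: 38.2×2.713 + (z_c − 38.2)×3.392
Column B: 3.38×0 + 2.57×2.953 + 22.6×ρ + (z_c − 3.38 − 25.17)×3.392
The z_c×3.392 term appears on both sides and cancels. Collect the known terms of each column as K = Σ(ρt)_known − 3.392 × (depth of known layers): K_A = 103.6366 − 3.392×38.2 = −25.9378; K_B = 7.58921 − 3.392×(3.38 + 25.17) = −89.25239.
Balance: K_A = K_B + 22.6×ρ, so ρ = (K_A − K_B)/22.6 = 63.3146/22.6 = 2.8 g/cm³.

2.8 g/cm³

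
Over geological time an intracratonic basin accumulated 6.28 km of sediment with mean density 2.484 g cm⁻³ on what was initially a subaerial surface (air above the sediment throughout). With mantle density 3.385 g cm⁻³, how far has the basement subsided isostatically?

4.61 km

Subaerial load: s = t ρ_sed / ρ_m = 6.28 km × 2.484/3.385 = 4.61 km.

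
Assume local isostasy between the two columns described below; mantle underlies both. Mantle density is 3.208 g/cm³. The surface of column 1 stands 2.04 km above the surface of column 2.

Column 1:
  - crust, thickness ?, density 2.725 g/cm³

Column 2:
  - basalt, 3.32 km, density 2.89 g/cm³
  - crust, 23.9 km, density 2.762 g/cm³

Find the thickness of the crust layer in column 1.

37.8 km

Take the compensation level at the base of the deeper column (depth z_c below the surface of column 1) and equate Σ ρ_i t_i down to z_c; mantle fills any gap and the z_c terms cancel.
Column 1: x×2.725 + (z_c − 0 − x)×3.208
Column 2: 2.04×0 + 3.32×2.89 + 23.9×2.762 + (z_c − 2.04 − 27.22)×3.208
The z_c×3.208 term appears on both sides and cancels. Collect the known terms of each column as K = Σ(ρt)_known − 3.208 × (depth of known layers): K_1 = 0 − 3.208×0 = 0; K_2 = 75.6066 − 3.208×(2.04 + 27.22) = −18.25948.
Balance: K_1 − x×(3.208 − 2.725) = K_2, so x = (K_1 − K_2)/(3.208 − 2.725) = 18.2595/0.483 = 37.8 km.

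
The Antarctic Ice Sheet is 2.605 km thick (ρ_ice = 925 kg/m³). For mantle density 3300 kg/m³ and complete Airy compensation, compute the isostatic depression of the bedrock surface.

0.73 km

Equating mass per unit area of the two columns: the ice load ρ_ice t is balanced by mantle displaced below, ρ_m s.
s = t ρ_ice / ρ_m = 2.605 km × 925/3300 = 0.73 km.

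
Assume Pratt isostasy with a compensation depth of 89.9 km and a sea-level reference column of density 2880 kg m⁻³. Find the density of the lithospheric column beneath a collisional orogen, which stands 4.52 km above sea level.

2740 kg m⁻³

Pratt balance: ρ_ref D = ρ (D + h).
ρ = ρ_ref D/(D + h) = 2880 × 89.9 km/(89.9 km + 4.52 km) = 2740 kg m⁻³.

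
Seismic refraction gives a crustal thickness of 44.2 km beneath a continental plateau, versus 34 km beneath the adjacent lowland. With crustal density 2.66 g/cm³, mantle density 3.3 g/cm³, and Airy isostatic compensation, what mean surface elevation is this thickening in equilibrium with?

1.98 km

Excess crust Δ = 44.2 km − 34 km = 10.2 km, split between elevation h and root r with h + r = Δ.
Airy balance ρ_c h = (ρ_m − ρ_c) r gives r = h ρ_c/(ρ_m − ρ_c), so h (1 + ρ_c/(ρ_m − ρ_c)) = Δ, i.e. h = Δ (ρ_m − ρ_c)/ρ_m.
h = 10.2 km × 0.64/3.3 = 1.98 km.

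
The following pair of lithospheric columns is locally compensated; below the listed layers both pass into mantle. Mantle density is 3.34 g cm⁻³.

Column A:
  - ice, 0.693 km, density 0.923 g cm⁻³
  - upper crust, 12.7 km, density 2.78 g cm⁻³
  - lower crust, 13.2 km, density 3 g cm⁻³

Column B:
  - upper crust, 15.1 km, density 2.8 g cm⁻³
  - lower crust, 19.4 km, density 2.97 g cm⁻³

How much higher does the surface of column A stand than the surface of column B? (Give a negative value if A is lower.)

For any compensation level in the mantle, the mantle terms cancel and isostasy reduces to e = (Σt_A − Σt_B) − (Σ(ρt)_A − Σ(ρt)_B) / ρ_m.
Σt_A = 26.593 km; Σt_B = 34.5 km; Σ(ρt)_A = 75.545639; Σ(ρt)_B = 99.898 (in km·g cm⁻³).
e = (26.593 − 34.5) − (75.545639 − 99.898) / 3.34 = −0.616 km.

−0.616 km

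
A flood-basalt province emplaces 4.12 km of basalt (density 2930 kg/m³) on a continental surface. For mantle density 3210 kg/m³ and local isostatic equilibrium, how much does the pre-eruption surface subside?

Subaerial loading: s = t ρ_load / ρ_m.
s = 4.12 km × 2930/3210 = 3.76 km.

3.76 km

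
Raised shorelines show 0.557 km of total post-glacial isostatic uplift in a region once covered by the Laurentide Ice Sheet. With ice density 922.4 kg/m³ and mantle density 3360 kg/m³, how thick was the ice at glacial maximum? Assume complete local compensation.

u = t ρ_ice/ρ_m → t = u ρ_m/ρ_ice = 0.557 km × 3360/922.4 = 2.03 km.

2.03 km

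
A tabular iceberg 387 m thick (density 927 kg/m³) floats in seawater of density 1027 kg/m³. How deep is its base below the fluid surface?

Draft d = t ρ_obj/ρ_fluid = 387 m × 927/1027 = 349 m.

349 m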